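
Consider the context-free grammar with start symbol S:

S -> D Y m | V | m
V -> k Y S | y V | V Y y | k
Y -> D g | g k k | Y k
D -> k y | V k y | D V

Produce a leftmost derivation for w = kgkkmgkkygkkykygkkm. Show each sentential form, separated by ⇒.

S ⇒ DYm   [S -> D Y m]
DYm ⇒ VkyYm   [D -> V k y]
VkyYm ⇒ VYykyYm   [V -> V Y y]
VYykyYm ⇒ VYyYykyYm   [V -> V Y y]
VYyYykyYm ⇒ kYSYyYykyYm   [V -> k Y S]
kYSYyYykyYm ⇒ kgkkSYyYykyYm   [Y -> g k k]
kgkkSYyYykyYm ⇒ kgkkmYyYykyYm   [S -> m]
kgkkmYyYykyYm ⇒ kgkkmgkkyYykyYm   [Y -> g k k]
kgkkmgkkyYykyYm ⇒ kgkkmgkkygkkykyYm   [Y -> g k k]
kgkkmgkkygkkykyYm ⇒ kgkkmgkkygkkykygkkm   [Y -> g k k]

S ⇒ DYm ⇒ VkyYm ⇒ VYykyYm ⇒ VYyYykyYm ⇒ kYSYyYykyYm ⇒ kgkkSYyYykyYm ⇒ kgkkmYyYykyYm ⇒ kgkkmgkkyYykyYm ⇒ kgkkmgkkygkkykyYm ⇒ kgkkmgkkygkkykygkkm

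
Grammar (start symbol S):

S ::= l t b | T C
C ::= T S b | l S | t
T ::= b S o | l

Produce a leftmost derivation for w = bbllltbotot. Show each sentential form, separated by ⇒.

S⇒TC⇒bSoC⇒bTCoC⇒bbSoCoC⇒bbTCoCoC⇒bblCoCoC⇒bbllSoCoC⇒bbllltboCoC⇒bbllltbotoC⇒bbllltbotot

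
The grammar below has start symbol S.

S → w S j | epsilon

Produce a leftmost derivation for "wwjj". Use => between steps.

S => wSj => wwSjj => wwjj

S => wSj   [S → w S j]
wSj => wwSjj   [S → w S j]
wwSjj => wwjj   [S → epsilon]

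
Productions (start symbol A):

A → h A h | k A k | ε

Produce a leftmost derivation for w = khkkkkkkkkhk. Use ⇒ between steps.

A ⇒ kAk ⇒ khAhk ⇒ khkAkhk ⇒ khkkAkkhk ⇒ khkkkAkkkhk ⇒ khkkkkAkkkkhk ⇒ khkkkkkkkkhk

A ⇒ kAk   [A → k A k]
kAk ⇒ khAhk   [A → h A h]
khAhk ⇒ khkAkhk   [A → k A k]
khkAkhk ⇒ khkkAkkhk   [A → k A k]
khkkAkkhk ⇒ khkkkAkkkhk   [A → k A k]
khkkkAkkkhk ⇒ khkkkkAkkkkhk   [A → k A k]
khkkkkAkkkkhk ⇒ khkkkkkkkkhk   [A → ε]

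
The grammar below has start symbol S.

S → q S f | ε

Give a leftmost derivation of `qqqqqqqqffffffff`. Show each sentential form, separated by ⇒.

S ⇒ qSf ⇒ qqSff ⇒ qqqSfff ⇒ qqqqSffff ⇒ qqqqqSfffff ⇒ qqqqqqSffffff ⇒ qqqqqqqSfffffff ⇒ qqqqqqqqSffffffff ⇒ qqqqqqqqffffffff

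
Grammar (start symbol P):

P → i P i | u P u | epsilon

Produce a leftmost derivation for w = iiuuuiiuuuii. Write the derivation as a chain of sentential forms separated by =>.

P => iPi   [P → i P i]
iPi => iiPii   [P → i P i]
iiPii => iiuPuii   [P → u P u]
iiuPuii => iiuuPuuii   [P → u P u]
iiuuPuuii => iiuuuPuuuii   [P → u P u]
iiuuuPuuuii => iiuuuiPiuuuii   [P → i P i]
iiuuuiPiuuuii => iiuuuiiuuuii   [P → epsilon]

P=>iPi=>iiPii=>iiuPuii=>iiuuPuuii=>iiuuuPuuuii=>iiuuuiPiuuuii=>iiuuuiiuuuii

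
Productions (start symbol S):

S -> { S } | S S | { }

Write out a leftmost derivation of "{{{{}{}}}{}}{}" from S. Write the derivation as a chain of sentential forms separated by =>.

S => SS => {S}S => {SS}S => {{S}S}S => {{{S}}S}S => {{{SS}}S}S => {{{{}S}}S}S => {{{{}{}}}S}S => {{{{}{}}}{}}S => {{{{}{}}}{}}{}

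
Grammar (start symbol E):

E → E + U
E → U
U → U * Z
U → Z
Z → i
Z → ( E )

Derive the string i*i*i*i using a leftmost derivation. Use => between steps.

E => U   [E → U]
U => U*Z   [U → U * Z]
U*Z => U*Z*Z   [U → U * Z]
U*Z*Z => U*Z*Z*Z   [U → U * Z]
U*Z*Z*Z => Z*Z*Z*Z   [U → Z]
Z*Z*Z*Z => i*Z*Z*Z   [Z → i]
i*Z*Z*Z => i*i*Z*Z   [Z → i]
i*i*Z*Z => i*i*i*Z   [Z → i]
i*i*i*Z => i*i*i*i   [Z → i]

E=>U=>U*Z=>U*Z*Z=>U*Z*Z*Z=>Z*Z*Z*Z=>i*Z*Z*Z=>i*i*Z*Z=>i*i*i*Z=>i*i*i*i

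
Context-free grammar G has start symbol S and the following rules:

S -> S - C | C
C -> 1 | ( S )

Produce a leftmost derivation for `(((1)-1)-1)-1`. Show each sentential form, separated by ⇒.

S⇒S-C⇒C-C⇒(S)-C⇒(S-C)-C⇒(C-C)-C⇒((S)-C)-C⇒((S-C)-C)-C⇒((C-C)-C)-C⇒(((S)-C)-C)-C⇒(((C)-C)-C)-C⇒(((1)-C)-C)-C⇒(((1)-1)-C)-C⇒(((1)-1)-1)-C⇒(((1)-1)-1)-1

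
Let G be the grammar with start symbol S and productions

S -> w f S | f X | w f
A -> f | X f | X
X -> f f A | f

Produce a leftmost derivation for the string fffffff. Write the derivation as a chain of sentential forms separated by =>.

S => fX => fffA => fffXf => fffffAf => fffffXf => fffffff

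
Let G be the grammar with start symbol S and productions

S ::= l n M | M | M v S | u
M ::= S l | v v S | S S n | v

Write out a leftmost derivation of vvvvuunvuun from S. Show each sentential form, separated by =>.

S=>M=>SSn=>MvSSn=>SSnvSSn=>MvSSnvSSn=>vvSvSSnvSSn=>vvMvSSnvSSn=>vvvvSSnvSSn=>vvvvuSnvSSn=>vvvvuunvSSn=>vvvvuunvuSn=>vvvvuunvuun

S => M   [S ::= M]
M => SSn   [M ::= S S n]
SSn => MvSSn   [S ::= M v S]
MvSSn => SSnvSSn   [M ::= S S n]
SSnvSSn => MvSSnvSSn   [S ::= M v S]
MvSSnvSSn => vvSvSSnvSSn   [M ::= v v S]
vvSvSSnvSSn => vvMvSSnvSSn   [S ::= M]
vvMvSSnvSSn => vvvvSSnvSSn   [M ::= v]
vvvvSSnvSSn => vvvvuSnvSSn   [S ::= u]
vvvvuSnvSSn => vvvvuunvSSn   [S ::= u]
vvvvuunvSSn => vvvvuunvuSn   [S ::= u]
vvvvuunvuSn => vvvvuunvuun   [S ::= u]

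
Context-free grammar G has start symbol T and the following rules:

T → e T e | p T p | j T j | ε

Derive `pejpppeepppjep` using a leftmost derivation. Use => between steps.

T => pTp   [T → p T p]
pTp => peTep   [T → e T e]
peTep => pejTjep   [T → j T j]
pejTjep => pejpTpjep   [T → p T p]
pejpTpjep => pejppTppjep   [T → p T p]
pejppTppjep => pejpppTpppjep   [T → p T p]
pejpppTpppjep => pejpppeTepppjep   [T → e T e]
pejpppeTepppjep => pejpppeepppjep   [T → ε]

T => pTp => peTep => pejTjep => pejpTpjep => pejppTppjep => pejpppTpppjep => pejpppeTepppjep => pejpppeepppjep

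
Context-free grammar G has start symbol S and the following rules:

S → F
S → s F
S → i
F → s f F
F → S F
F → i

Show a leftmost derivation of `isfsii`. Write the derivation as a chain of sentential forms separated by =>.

S => F   [S → F]
F => SF   [F → S F]
SF => iF   [S → i]
iF => isfF   [F → s f F]
isfF => isfSF   [F → S F]
isfSF => isfsFF   [S → s F]
isfsFF => isfsiF   [F → i]
isfsiF => isfsii   [F → i]

S => F => SF => iF => isfF => isfSF => isfsFF => isfsiF => isfsii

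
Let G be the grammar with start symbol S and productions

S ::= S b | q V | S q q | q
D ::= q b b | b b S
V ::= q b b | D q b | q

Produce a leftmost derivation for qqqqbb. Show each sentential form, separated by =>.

S=>Sb=>Sbb=>Sqqbb=>qVqqbb=>qqqqbb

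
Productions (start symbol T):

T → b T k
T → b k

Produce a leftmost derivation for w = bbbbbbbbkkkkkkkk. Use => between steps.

T => bTk => bbTkk => bbbTkkk => bbbbTkkkk => bbbbbTkkkkk => bbbbbbTkkkkkk => bbbbbbbTkkkkkkk => bbbbbbbbkkkkkkkk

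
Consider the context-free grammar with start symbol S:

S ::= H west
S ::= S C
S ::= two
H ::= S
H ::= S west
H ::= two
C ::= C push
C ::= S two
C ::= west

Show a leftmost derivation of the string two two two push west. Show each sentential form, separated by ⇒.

S ⇒ S C   [S ::= S C]
S C ⇒ S C C   [S ::= S C]
S C C ⇒ two C C   [S ::= two]
two C C ⇒ two C push C   [C ::= C push]
two C push C ⇒ two S two push C   [C ::= S two]
two S two push C ⇒ two two two push C   [S ::= two]
two two two push C ⇒ two two two push west   [C ::= west]

S ⇒ S C ⇒ S C C ⇒ two C C ⇒ two C push C ⇒ two S two push C ⇒ two two two push C ⇒ two two two push west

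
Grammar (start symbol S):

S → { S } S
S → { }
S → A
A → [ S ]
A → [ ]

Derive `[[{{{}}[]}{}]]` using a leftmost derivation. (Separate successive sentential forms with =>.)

S => A => [S] => [A] => [[S]] => [[{S}S]] => [[{{S}S}S]] => [[{{{}}S}S]] => [[{{{}}A}S]] => [[{{{}}[]}S]] => [[{{{}}[]}{}]]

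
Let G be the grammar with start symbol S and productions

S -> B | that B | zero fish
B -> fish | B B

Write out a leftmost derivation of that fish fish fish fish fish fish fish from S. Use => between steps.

S => that B   [S -> that B]
that B => that B B   [B -> B B]
that B B => that B B B   [B -> B B]
that B B B => that B B B B   [B -> B B]
that B B B B => that fish B B B   [B -> fish]
that fish B B B => that fish fish B B   [B -> fish]
that fish fish B B => that fish fish B B B   [B -> B B]
that fish fish B B B => that fish fish B B B B   [B -> B B]
that fish fish B B B B => that fish fish B B B B B   [B -> B B]
that fish fish B B B B B => that fish fish fish B B B B   [B -> fish]
that fish fish fish B B B B => that fish fish fish fish B B B   [B -> fish]
that fish fish fish fish B B B => that fish fish fish fish fish B B   [B -> fish]
that fish fish fish fish fish B B => that fish fish fish fish fish fish B   [B -> fish]
that fish fish fish fish fish fish B => that fish fish fish fish fish fish fish   [B -> fish]

S => that B => that B B => that B B B => that B B B B => that fish B B B => that fish fish B B => that fish fish B B B => that fish fish B B B B => that fish fish B B B B B => that fish fish fish B B B B => that fish fish fish fish B B B => that fish fish fish fish fish B B => that fish fish fish fish fish fish B => that fish fish fish fish fish fish fish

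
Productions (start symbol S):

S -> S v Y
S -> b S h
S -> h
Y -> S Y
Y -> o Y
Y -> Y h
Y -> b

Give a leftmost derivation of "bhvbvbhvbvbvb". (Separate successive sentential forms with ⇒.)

S ⇒ SvY ⇒ SvYvY ⇒ SvYvYvY ⇒ bShvYvYvY ⇒ bSvYhvYvYvY ⇒ bSvYvYhvYvYvY ⇒ bhvYvYhvYvYvY ⇒ bhvbvYhvYvYvY ⇒ bhvbvbhvYvYvY ⇒ bhvbvbhvbvYvY ⇒ bhvbvbhvbvbvY ⇒ bhvbvbhvbvbvb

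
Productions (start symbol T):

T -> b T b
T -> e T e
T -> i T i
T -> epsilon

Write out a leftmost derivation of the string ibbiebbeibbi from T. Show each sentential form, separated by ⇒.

T ⇒ iTi   [T -> i T i]
iTi ⇒ ibTbi   [T -> b T b]
ibTbi ⇒ ibbTbbi   [T -> b T b]
ibbTbbi ⇒ ibbiTibbi   [T -> i T i]
ibbiTibbi ⇒ ibbieTeibbi   [T -> e T e]
ibbieTeibbi ⇒ ibbiebTbeibbi   [T -> b T b]
ibbiebTbeibbi ⇒ ibbiebbeibbi   [T -> epsilon]

T ⇒ iTi ⇒ ibTbi ⇒ ibbTbbi ⇒ ibbiTibbi ⇒ ibbieTeibbi ⇒ ibbiebTbeibbi ⇒ ibbiebbeibbi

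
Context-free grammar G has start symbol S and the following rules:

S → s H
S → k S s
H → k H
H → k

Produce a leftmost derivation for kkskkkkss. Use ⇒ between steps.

S ⇒ kSs   [S → k S s]
kSs ⇒ kkSss   [S → k S s]
kkSss ⇒ kksHss   [S → s H]
kksHss ⇒ kkskHss   [H → k H]
kkskHss ⇒ kkskkHss   [H → k H]
kkskkHss ⇒ kkskkkHss   [H → k H]
kkskkkHss ⇒ kkskkkkss   [H → k]

S ⇒ kSs ⇒ kkSss ⇒ kksHss ⇒ kkskHss ⇒ kkskkHss ⇒ kkskkkHss ⇒ kkskkkkss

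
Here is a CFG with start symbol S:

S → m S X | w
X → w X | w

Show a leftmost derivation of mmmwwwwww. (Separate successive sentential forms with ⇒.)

S ⇒ mSX ⇒ mmSXX ⇒ mmmSXXX ⇒ mmmwXXX ⇒ mmmwwXXX ⇒ mmmwwwXXX ⇒ mmmwwwwXX ⇒ mmmwwwwwX ⇒ mmmwwwwww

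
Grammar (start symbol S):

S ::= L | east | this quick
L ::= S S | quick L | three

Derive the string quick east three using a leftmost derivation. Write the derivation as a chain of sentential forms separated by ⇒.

S ⇒ L ⇒ quick L ⇒ quick S S ⇒ quick east S ⇒ quick east L ⇒ quick east three

S ⇒ L   [S ::= L]
L ⇒ quick L   [L ::= quick L]
quick L ⇒ quick S S   [L ::= S S]
quick S S ⇒ quick east S   [S ::= east]
quick east S ⇒ quick east L   [S ::= L]
quick east L ⇒ quick east three   [L ::= three]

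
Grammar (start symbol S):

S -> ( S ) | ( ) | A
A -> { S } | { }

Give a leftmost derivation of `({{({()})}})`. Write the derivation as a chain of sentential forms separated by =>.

S => (S) => (A) => ({S}) => ({A}) => ({{S}}) => ({{(S)}}) => ({{(A)}}) => ({{({S})}}) => ({{({()})}})

S => (S)   [S -> ( S )]
(S) => (A)   [S -> A]
(A) => ({S})   [A -> { S }]
({S}) => ({A})   [S -> A]
({A}) => ({{S}})   [A -> { S }]
({{S}}) => ({{(S)}})   [S -> ( S )]
({{(S)}}) => ({{(A)}})   [S -> A]
({{(A)}}) => ({{({S})}})   [A -> { S }]
({{({S})}}) => ({{({()})}})   [S -> ( )]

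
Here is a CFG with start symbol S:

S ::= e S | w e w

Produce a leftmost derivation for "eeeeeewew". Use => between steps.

S => eS => eeS => eeeS => eeeeS => eeeeeS => eeeeeeS => eeeeeewew

S => eS   [S ::= e S]
eS => eeS   [S ::= e S]
eeS => eeeS   [S ::= e S]
eeeS => eeeeS   [S ::= e S]
eeeeS => eeeeeS   [S ::= e S]
eeeeeS => eeeeeeS   [S ::= e S]
eeeeeeS => eeeeeewew   [S ::= w e w]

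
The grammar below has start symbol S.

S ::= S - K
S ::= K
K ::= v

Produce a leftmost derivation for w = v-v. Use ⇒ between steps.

S ⇒ S-K   [S ::= S - K]
S-K ⇒ K-K   [S ::= K]
K-K ⇒ v-K   [K ::= v]
v-K ⇒ v-v   [K ::= v]

S⇒S-K⇒K-K⇒v-K⇒v-v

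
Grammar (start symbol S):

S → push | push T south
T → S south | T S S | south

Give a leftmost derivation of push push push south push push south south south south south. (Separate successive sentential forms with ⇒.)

S ⇒ push T south   [S → push T south]
push T south ⇒ push S south south   [T → S south]
push S south south ⇒ push push T south south south   [S → push T south]
push push T south south south ⇒ push push T S S south south south   [T → T S S]
push push T S S south south south ⇒ push push S south S S south south south   [T → S south]
push push S south S S south south south ⇒ push push push south S S south south south   [S → push]
push push push south S S south south south ⇒ push push push south push S south south south   [S → push]
push push push south push S south south south ⇒ push push push south push push T south south south south   [S → push T south]
push push push south push push T south south south south ⇒ push push push south push push south south south south south   [T → south]

S ⇒ push T south ⇒ push S south south ⇒ push push T south south south ⇒ push push T S S south south south ⇒ push push S south S S south south south ⇒ push push push south S S south south south ⇒ push push push south push S south south south ⇒ push push push south push push T south south south south ⇒ push push push south push push south south south south south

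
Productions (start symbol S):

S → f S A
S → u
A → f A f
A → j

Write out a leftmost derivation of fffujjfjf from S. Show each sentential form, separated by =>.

S=>fSA=>ffSAA=>fffSAAA=>fffuAAA=>fffujAA=>fffujjA=>fffujjfAf=>fffujjfjf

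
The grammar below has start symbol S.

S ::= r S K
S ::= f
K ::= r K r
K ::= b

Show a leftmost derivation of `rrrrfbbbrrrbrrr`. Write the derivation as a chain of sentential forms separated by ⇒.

S ⇒ rSK   [S ::= r S K]
rSK ⇒ rrSKK   [S ::= r S K]
rrSKK ⇒ rrrSKKK   [S ::= r S K]
rrrSKKK ⇒ rrrrSKKKK   [S ::= r S K]
rrrrSKKKK ⇒ rrrrfKKKK   [S ::= f]
rrrrfKKKK ⇒ rrrrfbKKK   [K ::= b]
rrrrfbKKK ⇒ rrrrfbbKK   [K ::= b]
rrrrfbbKK ⇒ rrrrfbbbK   [K ::= b]
rrrrfbbbK ⇒ rrrrfbbbrKr   [K ::= r K r]
rrrrfbbbrKr ⇒ rrrrfbbbrrKrr   [K ::= r K r]
rrrrfbbbrrKrr ⇒ rrrrfbbbrrrKrrr   [K ::= r K r]
rrrrfbbbrrrKrrr ⇒ rrrrfbbbrrrbrrr   [K ::= b]

S⇒rSK⇒rrSKK⇒rrrSKKK⇒rrrrSKKKK⇒rrrrfKKKK⇒rrrrfbKKK⇒rrrrfbbKK⇒rrrrfbbbK⇒rrrrfbbbrKr⇒rrrrfbbbrrKrr⇒rrrrfbbbrrrKrrr⇒rrrrfbbbrrrbrrr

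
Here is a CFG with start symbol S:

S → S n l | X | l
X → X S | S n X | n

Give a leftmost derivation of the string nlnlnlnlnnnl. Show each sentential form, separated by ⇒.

S ⇒ Snl   [S → S n l]
Snl ⇒ Xnl   [S → X]
Xnl ⇒ SnXnl   [X → S n X]
SnXnl ⇒ SnlnXnl   [S → S n l]
SnlnXnl ⇒ SnlnlnXnl   [S → S n l]
SnlnlnXnl ⇒ XnlnlnXnl   [S → X]
XnlnlnXnl ⇒ XSnlnlnXnl   [X → X S]
XSnlnlnXnl ⇒ nSnlnlnXnl   [X → n]
nSnlnlnXnl ⇒ nlnlnlnXnl   [S → l]
nlnlnlnXnl ⇒ nlnlnlnSnXnl   [X → S n X]
nlnlnlnSnXnl ⇒ nlnlnlnlnXnl   [S → l]
nlnlnlnlnXnl ⇒ nlnlnlnlnnnl   [X → n]

S⇒Snl⇒Xnl⇒SnXnl⇒SnlnXnl⇒SnlnlnXnl⇒XnlnlnXnl⇒XSnlnlnXnl⇒nSnlnlnXnl⇒nlnlnlnXnl⇒nlnlnlnSnXnl⇒nlnlnlnlnXnl⇒nlnlnlnlnnnl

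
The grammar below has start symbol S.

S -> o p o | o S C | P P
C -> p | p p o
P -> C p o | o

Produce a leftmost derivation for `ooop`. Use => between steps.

S=>oSC=>oPPC=>ooPC=>oooC=>ooop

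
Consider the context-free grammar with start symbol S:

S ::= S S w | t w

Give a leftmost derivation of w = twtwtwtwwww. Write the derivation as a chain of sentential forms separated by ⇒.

S ⇒ SSw ⇒ twSw ⇒ twSSww ⇒ twtwSww ⇒ twtwSSwww ⇒ twtwtwSwww ⇒ twtwtwtwwww

S ⇒ SSw   [S ::= S S w]
SSw ⇒ twSw   [S ::= t w]
twSw ⇒ twSSww   [S ::= S S w]
twSSww ⇒ twtwSww   [S ::= t w]
twtwSww ⇒ twtwSSwww   [S ::= S S w]
twtwSSwww ⇒ twtwtwSwww   [S ::= t w]
twtwtwSwww ⇒ twtwtwtwwww   [S ::= t w]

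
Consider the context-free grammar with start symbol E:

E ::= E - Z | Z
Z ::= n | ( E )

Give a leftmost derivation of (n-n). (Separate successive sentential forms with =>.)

E => Z => (E) => (E-Z) => (Z-Z) => (n-Z) => (n-n)

E => Z   [E ::= Z]
Z => (E)   [Z ::= ( E )]
(E) => (E-Z)   [E ::= E - Z]
(E-Z) => (Z-Z)   [E ::= Z]
(Z-Z) => (n-Z)   [Z ::= n]
(n-Z) => (n-n)   [Z ::= n]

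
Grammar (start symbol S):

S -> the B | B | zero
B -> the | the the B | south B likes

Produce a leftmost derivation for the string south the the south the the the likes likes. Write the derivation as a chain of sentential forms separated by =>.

S => B   [S -> B]
B => south B likes   [B -> south B likes]
south B likes => south the the B likes   [B -> the the B]
south the the B likes => south the the south B likes likes   [B -> south B likes]
south the the south B likes likes => south the the south the the B likes likes   [B -> the the B]
south the the south the the B likes likes => south the the south the the the likes likes   [B -> the]

S => B => south B likes => south the the B likes => south the the south B likes likes => south the the south the the B likes likes => south the the south the the the likes likes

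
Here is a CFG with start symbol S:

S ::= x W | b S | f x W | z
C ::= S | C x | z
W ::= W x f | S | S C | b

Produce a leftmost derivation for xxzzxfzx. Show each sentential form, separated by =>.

S => xW => xSC => xxWC => xxWxfC => xxSCxfC => xxzCxfC => xxzzxfC => xxzzxfCx => xxzzxfzx

S => xW   [S ::= x W]
xW => xSC   [W ::= S C]
xSC => xxWC   [S ::= x W]
xxWC => xxWxfC   [W ::= W x f]
xxWxfC => xxSCxfC   [W ::= S C]
xxSCxfC => xxzCxfC   [S ::= z]
xxzCxfC => xxzzxfC   [C ::= z]
xxzzxfC => xxzzxfCx   [C ::= C x]
xxzzxfCx => xxzzxfzx   [C ::= z]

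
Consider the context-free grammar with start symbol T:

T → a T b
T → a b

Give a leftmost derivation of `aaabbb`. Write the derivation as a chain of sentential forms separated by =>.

T => aTb => aaTbb => aaabbb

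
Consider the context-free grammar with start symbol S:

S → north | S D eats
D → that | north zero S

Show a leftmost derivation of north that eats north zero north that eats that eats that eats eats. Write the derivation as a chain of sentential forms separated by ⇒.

S ⇒ S D eats ⇒ S D eats D eats ⇒ north D eats D eats ⇒ north that eats D eats ⇒ north that eats north zero S eats ⇒ north that eats north zero S D eats eats ⇒ north that eats north zero S D eats D eats eats ⇒ north that eats north zero S D eats D eats D eats eats ⇒ north that eats north zero north D eats D eats D eats eats ⇒ north that eats north zero north that eats D eats D eats eats ⇒ north that eats north zero north that eats that eats D eats eats ⇒ north that eats north zero north that eats that eats that eats eats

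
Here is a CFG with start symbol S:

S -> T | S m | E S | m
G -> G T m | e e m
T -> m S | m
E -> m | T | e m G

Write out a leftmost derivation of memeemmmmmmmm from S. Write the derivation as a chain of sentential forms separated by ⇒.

S ⇒ Sm ⇒ Smm ⇒ Smmm ⇒ Tmmm ⇒ mSmmm ⇒ mESmmm ⇒ memGSmmm ⇒ memGTmSmmm ⇒ memeemTmSmmm ⇒ memeemmSmSmmm ⇒ memeemmmmSmmm ⇒ memeemmmmmmmm

S ⇒ Sm   [S -> S m]
Sm ⇒ Smm   [S -> S m]
Smm ⇒ Smmm   [S -> S m]
Smmm ⇒ Tmmm   [S -> T]
Tmmm ⇒ mSmmm   [T -> m S]
mSmmm ⇒ mESmmm   [S -> E S]
mESmmm ⇒ memGSmmm   [E -> e m G]
memGSmmm ⇒ memGTmSmmm   [G -> G T m]
memGTmSmmm ⇒ memeemTmSmmm   [G -> e e m]
memeemTmSmmm ⇒ memeemmSmSmmm   [T -> m S]
memeemmSmSmmm ⇒ memeemmmmSmmm   [S -> m]
memeemmmmSmmm ⇒ memeemmmmmmmm   [S -> m]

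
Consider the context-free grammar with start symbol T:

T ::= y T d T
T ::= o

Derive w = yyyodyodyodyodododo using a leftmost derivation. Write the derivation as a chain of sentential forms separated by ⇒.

T ⇒ yTdT ⇒ yyTdTdT ⇒ yyyTdTdTdT ⇒ yyyodTdTdT ⇒ yyyodyTdTdTdT ⇒ yyyodyodTdTdT ⇒ yyyodyodyTdTdTdT ⇒ yyyodyodyodTdTdT ⇒ yyyodyodyodyTdTdTdT ⇒ yyyodyodyodyodTdTdT ⇒ yyyodyodyodyododTdT ⇒ yyyodyodyodyodododT ⇒ yyyodyodyodyodododo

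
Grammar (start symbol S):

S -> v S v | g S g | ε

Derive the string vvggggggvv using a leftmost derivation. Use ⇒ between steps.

S ⇒ vSv   [S -> v S v]
vSv ⇒ vvSvv   [S -> v S v]
vvSvv ⇒ vvgSgvv   [S -> g S g]
vvgSgvv ⇒ vvggSggvv   [S -> g S g]
vvggSggvv ⇒ vvgggSgggvv   [S -> g S g]
vvgggSgggvv ⇒ vvggggggvv   [S -> ε]

S ⇒ vSv ⇒ vvSvv ⇒ vvgSgvv ⇒ vvggSggvv ⇒ vvgggSgggvv ⇒ vvggggggvv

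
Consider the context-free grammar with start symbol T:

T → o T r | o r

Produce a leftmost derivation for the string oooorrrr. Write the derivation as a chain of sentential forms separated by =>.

T => oTr   [T → o T r]
oTr => ooTrr   [T → o T r]
ooTrr => oooTrrr   [T → o T r]
oooTrrr => oooorrrr   [T → o r]

T=>oTr=>ooTrr=>oooTrrr=>oooorrrr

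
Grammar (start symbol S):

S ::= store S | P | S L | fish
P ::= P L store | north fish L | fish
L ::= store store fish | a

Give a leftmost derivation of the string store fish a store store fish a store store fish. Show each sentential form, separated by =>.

S => S L => store S L => store S L L => store S L L L => store S L L L L => store fish L L L L => store fish a L L L => store fish a store store fish L L => store fish a store store fish a L => store fish a store store fish a store store fish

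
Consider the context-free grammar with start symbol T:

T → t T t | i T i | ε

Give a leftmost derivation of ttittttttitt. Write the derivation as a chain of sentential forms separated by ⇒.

T⇒tTt⇒ttTtt⇒ttiTitt⇒ttitTtitt⇒ttittTttitt⇒ttitttTtttitt⇒ttittttttitt

T ⇒ tTt   [T → t T t]
tTt ⇒ ttTtt   [T → t T t]
ttTtt ⇒ ttiTitt   [T → i T i]
ttiTitt ⇒ ttitTtitt   [T → t T t]
ttitTtitt ⇒ ttittTttitt   [T → t T t]
ttittTttitt ⇒ ttitttTtttitt   [T → t T t]
ttitttTtttitt ⇒ ttittttttitt   [T → ε]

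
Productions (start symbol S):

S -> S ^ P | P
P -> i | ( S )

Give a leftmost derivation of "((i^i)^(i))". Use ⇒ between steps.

S ⇒ P   [S -> P]
P ⇒ (S)   [P -> ( S )]
(S) ⇒ (S^P)   [S -> S ^ P]
(S^P) ⇒ (P^P)   [S -> P]
(P^P) ⇒ ((S)^P)   [P -> ( S )]
((S)^P) ⇒ ((S^P)^P)   [S -> S ^ P]
((S^P)^P) ⇒ ((P^P)^P)   [S -> P]
((P^P)^P) ⇒ ((i^P)^P)   [P -> i]
((i^P)^P) ⇒ ((i^i)^P)   [P -> i]
((i^i)^P) ⇒ ((i^i)^(S))   [P -> ( S )]
((i^i)^(S)) ⇒ ((i^i)^(P))   [S -> P]
((i^i)^(P)) ⇒ ((i^i)^(i))   [P -> i]

S ⇒ P ⇒ (S) ⇒ (S^P) ⇒ (P^P) ⇒ ((S)^P) ⇒ ((S^P)^P) ⇒ ((P^P)^P) ⇒ ((i^P)^P) ⇒ ((i^i)^P) ⇒ ((i^i)^(S)) ⇒ ((i^i)^(P)) ⇒ ((i^i)^(i))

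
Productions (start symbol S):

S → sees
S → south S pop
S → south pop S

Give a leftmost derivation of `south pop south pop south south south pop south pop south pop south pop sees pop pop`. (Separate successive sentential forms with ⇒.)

S ⇒ south pop S ⇒ south pop south pop S ⇒ south pop south pop south S pop ⇒ south pop south pop south south S pop pop ⇒ south pop south pop south south south pop S pop pop ⇒ south pop south pop south south south pop south pop S pop pop ⇒ south pop south pop south south south pop south pop south pop S pop pop ⇒ south pop south pop south south south pop south pop south pop south pop S pop pop ⇒ south pop south pop south south south pop south pop south pop south pop sees pop pop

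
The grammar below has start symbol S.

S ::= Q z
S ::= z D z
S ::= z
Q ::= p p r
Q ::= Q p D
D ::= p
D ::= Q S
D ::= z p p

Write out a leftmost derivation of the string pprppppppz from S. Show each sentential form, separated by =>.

S => Qz   [S ::= Q z]
Qz => QpDz   [Q ::= Q p D]
QpDz => QpDpDz   [Q ::= Q p D]
QpDpDz => QpDpDpDz   [Q ::= Q p D]
QpDpDpDz => pprpDpDpDz   [Q ::= p p r]
pprpDpDpDz => pprpppDpDz   [D ::= p]
pprpppDpDz => pprpppppDz   [D ::= p]
pprpppppDz => pprppppppz   [D ::= p]

S=>Qz=>QpDz=>QpDpDz=>QpDpDpDz=>pprpDpDpDz=>pprpppDpDz=>pprpppppDz=>pprppppppz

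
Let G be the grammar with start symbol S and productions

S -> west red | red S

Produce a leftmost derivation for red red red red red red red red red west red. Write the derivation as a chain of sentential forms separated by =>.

S => red S   [S -> red S]
red S => red red S   [S -> red S]
red red S => red red red S   [S -> red S]
red red red S => red red red red S   [S -> red S]
red red red red S => red red red red red S   [S -> red S]
red red red red red S => red red red red red red S   [S -> red S]
red red red red red red S => red red red red red red red S   [S -> red S]
red red red red red red red S => red red red red red red red red S   [S -> red S]
red red red red red red red red S => red red red red red red red red red S   [S -> red S]
red red red red red red red red red S => red red red red red red red red red west red   [S -> west red]

S => red S => red red S => red red red S => red red red red S => red red red red red S => red red red red red red S => red red red red red red red S => red red red red red red red red S => red red red red red red red red red S => red red red red red red red red red west red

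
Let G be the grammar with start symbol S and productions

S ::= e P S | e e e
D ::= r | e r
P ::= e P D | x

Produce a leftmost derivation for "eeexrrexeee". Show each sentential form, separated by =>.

S => ePS   [S ::= e P S]
ePS => eePDS   [P ::= e P D]
eePDS => eeePDDS   [P ::= e P D]
eeePDDS => eeexDDS   [P ::= x]
eeexDDS => eeexrDS   [D ::= r]
eeexrDS => eeexrrS   [D ::= r]
eeexrrS => eeexrrePS   [S ::= e P S]
eeexrrePS => eeexrrexS   [P ::= x]
eeexrrexS => eeexrrexeee   [S ::= e e e]

S => ePS => eePDS => eeePDDS => eeexDDS => eeexrDS => eeexrrS => eeexrrePS => eeexrrexS => eeexrrexeee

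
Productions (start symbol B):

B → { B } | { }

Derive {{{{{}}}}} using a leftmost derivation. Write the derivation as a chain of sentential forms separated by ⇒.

B ⇒ {B} ⇒ {{B}} ⇒ {{{B}}} ⇒ {{{{B}}}} ⇒ {{{{{}}}}}

B ⇒ {B}   [B → { B }]
{B} ⇒ {{B}}   [B → { B }]
{{B}} ⇒ {{{B}}}   [B → { B }]
{{{B}}} ⇒ {{{{B}}}}   [B → { B }]
{{{{B}}}} ⇒ {{{{{}}}}}   [B → { }]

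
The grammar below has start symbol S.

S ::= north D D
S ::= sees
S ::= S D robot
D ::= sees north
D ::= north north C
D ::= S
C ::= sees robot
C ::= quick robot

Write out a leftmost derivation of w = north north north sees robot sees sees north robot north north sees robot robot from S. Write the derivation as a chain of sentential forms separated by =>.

S => north D D   [S ::= north D D]
north D D => north north north C D   [D ::= north north C]
north north north C D => north north north sees robot D   [C ::= sees robot]
north north north sees robot D => north north north sees robot S   [D ::= S]
north north north sees robot S => north north north sees robot S D robot   [S ::= S D robot]
north north north sees robot S D robot => north north north sees robot S D robot D robot   [S ::= S D robot]
north north north sees robot S D robot D robot => north north north sees robot sees D robot D robot   [S ::= sees]
north north north sees robot sees D robot D robot => north north north sees robot sees sees north robot D robot   [D ::= sees north]
north north north sees robot sees sees north robot D robot => north north north sees robot sees sees north robot north north C robot   [D ::= north north C]
north north north sees robot sees sees north robot north north C robot => north north north sees robot sees sees north robot north north sees robot robot   [C ::= sees robot]

S => north D D => north north north C D => north north north sees robot D => north north north sees robot S => north north north sees robot S D robot => north north north sees robot S D robot D robot => north north north sees robot sees D robot D robot => north north north sees robot sees sees north robot D robot => north north north sees robot sees sees north robot north north C robot => north north north sees robot sees sees north robot north north sees robot robot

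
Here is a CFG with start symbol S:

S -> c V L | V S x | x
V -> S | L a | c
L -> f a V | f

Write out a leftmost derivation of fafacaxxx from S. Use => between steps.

S=>VSx=>LaSx=>faSx=>faVSxx=>faLaSxx=>fafaVaSxx=>fafacaSxx=>fafacaxxx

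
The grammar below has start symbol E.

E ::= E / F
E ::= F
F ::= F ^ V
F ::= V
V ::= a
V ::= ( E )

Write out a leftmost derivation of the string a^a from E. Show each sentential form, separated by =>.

E => F => F^V => V^V => a^V => a^a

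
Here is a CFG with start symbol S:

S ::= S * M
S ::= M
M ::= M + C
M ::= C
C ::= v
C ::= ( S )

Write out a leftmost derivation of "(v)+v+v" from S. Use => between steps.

S => M => M+C => M+C+C => C+C+C => (S)+C+C => (M)+C+C => (C)+C+C => (v)+C+C => (v)+v+C => (v)+v+v

S => M   [S ::= M]
M => M+C   [M ::= M + C]
M+C => M+C+C   [M ::= M + C]
M+C+C => C+C+C   [M ::= C]
C+C+C => (S)+C+C   [C ::= ( S )]
(S)+C+C => (M)+C+C   [S ::= M]
(M)+C+C => (C)+C+C   [M ::= C]
(C)+C+C => (v)+C+C   [C ::= v]
(v)+C+C => (v)+v+C   [C ::= v]
(v)+v+C => (v)+v+v   [C ::= v]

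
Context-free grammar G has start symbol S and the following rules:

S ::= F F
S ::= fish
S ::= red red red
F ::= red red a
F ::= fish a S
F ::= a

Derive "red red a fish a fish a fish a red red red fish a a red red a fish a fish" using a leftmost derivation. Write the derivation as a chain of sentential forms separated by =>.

S => F F => red red a F => red red a fish a S => red red a fish a F F => red red a fish a fish a S F => red red a fish a fish a F F F => red red a fish a fish a fish a S F F => red red a fish a fish a fish a red red red F F => red red a fish a fish a fish a red red red fish a S F => red red a fish a fish a fish a red red red fish a F F F => red red a fish a fish a fish a red red red fish a a F F => red red a fish a fish a fish a red red red fish a a red red a F => red red a fish a fish a fish a red red red fish a a red red a fish a S => red red a fish a fish a fish a red red red fish a a red red a fish a fish

S => F F   [S ::= F F]
F F => red red a F   [F ::= red red a]
red red a F => red red a fish a S   [F ::= fish a S]
red red a fish a S => red red a fish a F F   [S ::= F F]
red red a fish a F F => red red a fish a fish a S F   [F ::= fish a S]
red red a fish a fish a S F => red red a fish a fish a F F F   [S ::= F F]
red red a fish a fish a F F F => red red a fish a fish a fish a S F F   [F ::= fish a S]
red red a fish a fish a fish a S F F => red red a fish a fish a fish a red red red F F   [S ::= red red red]
red red a fish a fish a fish a red red red F F => red red a fish a fish a fish a red red red fish a S F   [F ::= fish a S]
red red a fish a fish a fish a red red red fish a S F => red red a fish a fish a fish a red red red fish a F F F   [S ::= F F]
red red a fish a fish a fish a red red red fish a F F F => red red a fish a fish a fish a red red red fish a a F F   [F ::= a]
red red a fish a fish a fish a red red red fish a a F F => red red a fish a fish a fish a red red red fish a a red red a F   [F ::= red red a]
red red a fish a fish a fish a red red red fish a a red red a F => red red a fish a fish a fish a red red red fish a a red red a fish a S   [F ::= fish a S]
red red a fish a fish a fish a red red red fish a a red red a fish a S => red red a fish a fish a fish a red red red fish a a red red a fish a fish   [S ::= fish]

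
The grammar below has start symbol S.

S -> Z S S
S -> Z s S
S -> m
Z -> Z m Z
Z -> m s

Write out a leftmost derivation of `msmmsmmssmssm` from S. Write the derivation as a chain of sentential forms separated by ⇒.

S ⇒ ZsS   [S -> Z s S]
ZsS ⇒ ZmZsS   [Z -> Z m Z]
ZmZsS ⇒ msmZsS   [Z -> m s]
msmZsS ⇒ msmZmZsS   [Z -> Z m Z]
msmZmZsS ⇒ msmmsmZsS   [Z -> m s]
msmmsmZsS ⇒ msmmsmmssS   [Z -> m s]
msmmsmmssS ⇒ msmmsmmssZsS   [S -> Z s S]
msmmsmmssZsS ⇒ msmmsmmssmssS   [Z -> m s]
msmmsmmssmssS ⇒ msmmsmmssmssm   [S -> m]

S⇒ZsS⇒ZmZsS⇒msmZsS⇒msmZmZsS⇒msmmsmZsS⇒msmmsmmssS⇒msmmsmmssZsS⇒msmmsmmssmssS⇒msmmsmmssmssm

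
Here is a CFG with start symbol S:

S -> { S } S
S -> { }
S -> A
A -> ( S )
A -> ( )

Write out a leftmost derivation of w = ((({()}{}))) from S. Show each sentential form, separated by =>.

S => A   [S -> A]
A => (S)   [A -> ( S )]
(S) => (A)   [S -> A]
(A) => ((S))   [A -> ( S )]
((S)) => ((A))   [S -> A]
((A)) => (((S)))   [A -> ( S )]
(((S))) => ((({S}S)))   [S -> { S } S]
((({S}S))) => ((({A}S)))   [S -> A]
((({A}S))) => ((({()}S)))   [A -> ( )]
((({()}S))) => ((({()}{})))   [S -> { }]

S=>A=>(S)=>(A)=>((S))=>((A))=>(((S)))=>((({S}S)))=>((({A}S)))=>((({()}S)))=>((({()}{})))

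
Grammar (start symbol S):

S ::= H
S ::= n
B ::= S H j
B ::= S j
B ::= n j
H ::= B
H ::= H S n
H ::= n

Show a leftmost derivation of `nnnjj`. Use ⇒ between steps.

S⇒H⇒B⇒Sj⇒Hj⇒Bj⇒Sjj⇒Hjj⇒HSnjj⇒nSnjj⇒nnnjj

S ⇒ H   [S ::= H]
H ⇒ B   [H ::= B]
B ⇒ Sj   [B ::= S j]
Sj ⇒ Hj   [S ::= H]
Hj ⇒ Bj   [H ::= B]
Bj ⇒ Sjj   [B ::= S j]
Sjj ⇒ Hjj   [S ::= H]
Hjj ⇒ HSnjj   [H ::= H S n]
HSnjj ⇒ nSnjj   [H ::= n]
nSnjj ⇒ nnnjj   [S ::= n]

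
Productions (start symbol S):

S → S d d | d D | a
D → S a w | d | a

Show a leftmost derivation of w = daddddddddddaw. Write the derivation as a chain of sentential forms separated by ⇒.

S ⇒ dD ⇒ dSaw ⇒ dSddaw ⇒ dSddddaw ⇒ dSddddddaw ⇒ dSddddddddaw ⇒ dSddddddddddaw ⇒ daddddddddddaw

S ⇒ dD   [S → d D]
dD ⇒ dSaw   [D → S a w]
dSaw ⇒ dSddaw   [S → S d d]
dSddaw ⇒ dSddddaw   [S → S d d]
dSddddaw ⇒ dSddddddaw   [S → S d d]
dSddddddaw ⇒ dSddddddddaw   [S → S d d]
dSddddddddaw ⇒ dSddddddddddaw   [S → S d d]
dSddddddddddaw ⇒ daddddddddddaw   [S → a]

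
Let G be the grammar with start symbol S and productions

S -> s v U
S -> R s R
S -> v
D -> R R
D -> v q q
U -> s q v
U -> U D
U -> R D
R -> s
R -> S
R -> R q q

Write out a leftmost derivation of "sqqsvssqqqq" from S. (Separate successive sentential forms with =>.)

S => RsR => RqqsR => sqqsR => sqqsS => sqqsRsR => sqqsSsR => sqqsvsR => sqqsvsRqq => sqqsvsRqqqq => sqqsvssqqqq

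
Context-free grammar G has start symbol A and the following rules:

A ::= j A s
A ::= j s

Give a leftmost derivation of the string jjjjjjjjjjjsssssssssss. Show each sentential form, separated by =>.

A=>jAs=>jjAss=>jjjAsss=>jjjjAssss=>jjjjjAsssss=>jjjjjjAssssss=>jjjjjjjAsssssss=>jjjjjjjjAssssssss=>jjjjjjjjjAsssssssss=>jjjjjjjjjjAssssssssss=>jjjjjjjjjjjsssssssssss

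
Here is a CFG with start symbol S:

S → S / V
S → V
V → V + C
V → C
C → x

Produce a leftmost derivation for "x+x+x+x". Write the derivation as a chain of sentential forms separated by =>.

S => V   [S → V]
V => V+C   [V → V + C]
V+C => V+C+C   [V → V + C]
V+C+C => V+C+C+C   [V → V + C]
V+C+C+C => C+C+C+C   [V → C]
C+C+C+C => x+C+C+C   [C → x]
x+C+C+C => x+x+C+C   [C → x]
x+x+C+C => x+x+x+C   [C → x]
x+x+x+C => x+x+x+x   [C → x]

S => V => V+C => V+C+C => V+C+C+C => C+C+C+C => x+C+C+C => x+x+C+C => x+x+x+C => x+x+x+x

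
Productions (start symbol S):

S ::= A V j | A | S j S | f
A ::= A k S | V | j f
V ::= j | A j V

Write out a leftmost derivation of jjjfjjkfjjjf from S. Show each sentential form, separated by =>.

S => SjS => SjSjS => AjSjS => VjSjS => jjSjS => jjAVjjS => jjAkSVjjS => jjVkSVjjS => jjAjVkSVjjS => jjjfjVkSVjjS => jjjfjjkSVjjS => jjjfjjkfVjjS => jjjfjjkfjjjS => jjjfjjkfjjjf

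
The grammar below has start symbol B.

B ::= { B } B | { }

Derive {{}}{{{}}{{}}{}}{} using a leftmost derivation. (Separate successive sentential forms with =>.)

B => {B}B => {{}}B => {{}}{B}B => {{}}{{B}B}B => {{}}{{{}}B}B => {{}}{{{}}{B}B}B => {{}}{{{}}{{}}B}B => {{}}{{{}}{{}}{}}B => {{}}{{{}}{{}}{}}{}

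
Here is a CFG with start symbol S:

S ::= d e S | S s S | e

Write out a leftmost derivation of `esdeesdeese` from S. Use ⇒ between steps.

S⇒SsS⇒esS⇒esdeS⇒esdeSsS⇒esdeesS⇒esdeesSsS⇒esdeesdeSsS⇒esdeesdeesS⇒esdeesdeese

S ⇒ SsS   [S ::= S s S]
SsS ⇒ esS   [S ::= e]
esS ⇒ esdeS   [S ::= d e S]
esdeS ⇒ esdeSsS   [S ::= S s S]
esdeSsS ⇒ esdeesS   [S ::= e]
esdeesS ⇒ esdeesSsS   [S ::= S s S]
esdeesSsS ⇒ esdeesdeSsS   [S ::= d e S]
esdeesdeSsS ⇒ esdeesdeesS   [S ::= e]
esdeesdeesS ⇒ esdeesdeese   [S ::= e]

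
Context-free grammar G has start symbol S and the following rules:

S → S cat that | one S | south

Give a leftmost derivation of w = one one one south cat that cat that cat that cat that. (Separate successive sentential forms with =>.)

S => S cat that => one S cat that => one one S cat that => one one S cat that cat that => one one S cat that cat that cat that => one one S cat that cat that cat that cat that => one one one S cat that cat that cat that cat that => one one one south cat that cat that cat that cat that

S => S cat that   [S → S cat that]
S cat that => one S cat that   [S → one S]
one S cat that => one one S cat that   [S → one S]
one one S cat that => one one S cat that cat that   [S → S cat that]
one one S cat that cat that => one one S cat that cat that cat that   [S → S cat that]
one one S cat that cat that cat that => one one S cat that cat that cat that cat that   [S → S cat that]
one one S cat that cat that cat that cat that => one one one S cat that cat that cat that cat that   [S → one S]
one one one S cat that cat that cat that cat that => one one one south cat that cat that cat that cat that   [S → south]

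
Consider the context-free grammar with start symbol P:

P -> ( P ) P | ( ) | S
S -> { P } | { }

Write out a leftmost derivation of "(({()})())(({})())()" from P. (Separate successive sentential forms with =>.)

P => (P)P   [P -> ( P ) P]
(P)P => ((P)P)P   [P -> ( P ) P]
((P)P)P => ((S)P)P   [P -> S]
((S)P)P => (({P})P)P   [S -> { P }]
(({P})P)P => (({()})P)P   [P -> ( )]
(({()})P)P => (({()})())P   [P -> ( )]
(({()})())P => (({()})())(P)P   [P -> ( P ) P]
(({()})())(P)P => (({()})())((P)P)P   [P -> ( P ) P]
(({()})())((P)P)P => (({()})())((S)P)P   [P -> S]
(({()})())((S)P)P => (({()})())(({})P)P   [S -> { }]
(({()})())(({})P)P => (({()})())(({})())P   [P -> ( )]
(({()})())(({})())P => (({()})())(({})())()   [P -> ( )]

P => (P)P => ((P)P)P => ((S)P)P => (({P})P)P => (({()})P)P => (({()})())P => (({()})())(P)P => (({()})())((P)P)P => (({()})())((S)P)P => (({()})())(({})P)P => (({()})())(({})())P => (({()})())(({})())()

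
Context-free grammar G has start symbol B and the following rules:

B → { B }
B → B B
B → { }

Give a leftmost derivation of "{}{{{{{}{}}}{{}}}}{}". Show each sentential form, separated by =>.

B=>BB=>{}B=>{}BB=>{}{B}B=>{}{{B}}B=>{}{{BB}}B=>{}{{{B}B}}B=>{}{{{{B}}B}}B=>{}{{{{BB}}B}}B=>{}{{{{{}B}}B}}B=>{}{{{{{}{}}}B}}B=>{}{{{{{}{}}}{B}}}B=>{}{{{{{}{}}}{{}}}}B=>{}{{{{{}{}}}{{}}}}{}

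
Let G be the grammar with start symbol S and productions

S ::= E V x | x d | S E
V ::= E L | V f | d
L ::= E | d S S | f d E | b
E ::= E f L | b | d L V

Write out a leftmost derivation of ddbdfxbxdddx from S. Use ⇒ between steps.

S⇒EVx⇒dLVVx⇒ddSSVVx⇒ddSESVVx⇒ddEVxESVVx⇒ddbVxESVVx⇒ddbVfxESVVx⇒ddbdfxESVVx⇒ddbdfxbSVVx⇒ddbdfxbxdVVx⇒ddbdfxbxddVx⇒ddbdfxbxdddx

S ⇒ EVx   [S ::= E V x]
EVx ⇒ dLVVx   [E ::= d L V]
dLVVx ⇒ ddSSVVx   [L ::= d S S]
ddSSVVx ⇒ ddSESVVx   [S ::= S E]
ddSESVVx ⇒ ddEVxESVVx   [S ::= E V x]
ddEVxESVVx ⇒ ddbVxESVVx   [E ::= b]
ddbVxESVVx ⇒ ddbVfxESVVx   [V ::= V f]
ddbVfxESVVx ⇒ ddbdfxESVVx   [V ::= d]
ddbdfxESVVx ⇒ ddbdfxbSVVx   [E ::= b]
ddbdfxbSVVx ⇒ ddbdfxbxdVVx   [S ::= x d]
ddbdfxbxdVVx ⇒ ddbdfxbxddVx   [V ::= d]
ddbdfxbxddVx ⇒ ddbdfxbxdddx   [V ::= d]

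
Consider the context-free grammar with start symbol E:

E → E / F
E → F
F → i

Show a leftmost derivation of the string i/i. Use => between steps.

E=>E/F=>F/F=>i/F=>i/i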